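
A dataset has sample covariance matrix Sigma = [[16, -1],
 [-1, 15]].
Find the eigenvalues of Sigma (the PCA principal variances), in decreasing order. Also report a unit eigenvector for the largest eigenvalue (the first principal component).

Step 1 — characteristic polynomial of 2×2 Sigma:
  det(Sigma - λI) = λ² - trace · λ + det = 0.
  trace = 16 + 15 = 31, det = 16·15 - (-1)² = 239.
Step 2 — discriminant:
  Δ = trace² - 4·det = 961 - 956 = 5.
Step 3 — eigenvalues:
  λ = (trace ± √Δ)/2 = (31 ± 2.2361)/2,
  λ_1 = 16.618,  λ_2 = 14.382.

Step 4 — unit eigenvector for λ_1: solve (Sigma - λ_1 I)v = 0. First row:
  (16 - 16.618)·v_x + (-1)·v_y = 0, i.e. (-0.618)·v_x + (-1)·v_y = 0,
  so v ∝ (b, λ_1 - a) = (-1, 0.618); multiply by -1 so the first entry is positive: u = (1, -0.618).
  ||u|| = √((1)² + (-0.618)²) = √(1.382) ≈ 1.1756,
  v_1 = u/||u|| ≈ (0.8507, -0.5257) (||v_1|| = 1).

λ_1 = 16.618,  λ_2 = 14.382;  v_1 ≈ (0.8507, -0.5257)


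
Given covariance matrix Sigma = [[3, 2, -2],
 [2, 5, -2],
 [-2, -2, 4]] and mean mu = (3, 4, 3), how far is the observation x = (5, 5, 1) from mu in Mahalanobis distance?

Step 1 — centre the observation: (x - mu) = (2, 1, -2).

Step 2 — invert Sigma (cofactor / det for 3×3, or solve directly):
  Sigma^{-1} = [[0.5714, -0.1429, 0.2143],
 [-0.1429, 0.2857, 0.0714],
 [0.2143, 0.0714, 0.3929]].

Step 3 — form the quadratic (x - mu)^T · Sigma^{-1} · (x - mu):
  Sigma^{-1} · (x - mu) = (0.5714, -0.1429, -0.2857).
  (x - mu)^T · [Sigma^{-1} · (x - mu)] = (2)·(0.5714) + (1)·(-0.1429) + (-2)·(-0.2857) = 1.5714.

Step 4 — take square root: d = √(1.5714) ≈ 1.2536.

d(x, mu) = √(1.5714) ≈ 1.2536


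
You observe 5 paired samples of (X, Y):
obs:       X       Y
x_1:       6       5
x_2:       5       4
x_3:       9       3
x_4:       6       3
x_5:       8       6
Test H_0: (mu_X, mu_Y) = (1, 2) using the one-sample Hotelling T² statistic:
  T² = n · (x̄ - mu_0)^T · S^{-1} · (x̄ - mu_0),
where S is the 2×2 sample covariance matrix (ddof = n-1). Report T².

Step 1 — sample mean vector:
  mean(X) = (6 + 5 + 9 + 6 + 8) / 5 = 34/5 = 6.8
  mean(Y) = (5 + 4 + 3 + 3 + 6) / 5 = 21/5 = 4.2
  x̄ = (6.8, 4.2),  deviation x̄ - mu_0 = (6.8, 4.2) - (1, 2) = (5.8, 2.2).

Step 2 — sample covariance matrix, S[i,j] = (1/(n-1)) · Σ_k (x_{k,i} - mean_i) · (x_{k,j} - mean_j), divisor n-1 = 4:
  S[X,X] = ((-0.8)·(-0.8) + (-1.8)·(-1.8) + (2.2)·(2.2) + (-0.8)·(-0.8) + (1.2)·(1.2)) / 4 = 10.8/4 = 2.7
  S[X,Y] = ((-0.8)·(0.8) + (-1.8)·(-0.2) + (2.2)·(-1.2) + (-0.8)·(-1.2) + (1.2)·(1.8)) / 4 = 0.2/4 = 0.05
  S[Y,Y] = ((0.8)·(0.8) + (-0.2)·(-0.2) + (-1.2)·(-1.2) + (-1.2)·(-1.2) + (1.8)·(1.8)) / 4 = 6.8/4 = 1.7
  S = [[2.7, 0.05],
 [0.05, 1.7]].

Step 3 — invert S. det(S) = 2.7·1.7 - (0.05)² = 4.5875.
  S^{-1} = (1/det) · [[d, -b], [-b, a]] = [[0.3706, -0.0109],
 [-0.0109, 0.5886]].

Step 4 — quadratic form (x̄ - mu_0)^T · S^{-1} · (x̄ - mu_0):
  S^{-1} · (x̄ - mu_0) = (2.1253, 1.2316),
  (x̄ - mu_0)^T · [...] = (5.8)·(2.1253) + (2.2)·(1.2316) = 15.0365.

Step 5 — scale by n: T² = 5 · 15.0365 = 75.1826.

T² ≈ 75.1826


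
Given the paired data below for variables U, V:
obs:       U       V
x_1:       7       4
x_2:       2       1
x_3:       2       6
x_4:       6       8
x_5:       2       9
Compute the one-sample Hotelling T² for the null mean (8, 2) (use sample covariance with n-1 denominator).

Step 1 — sample mean vector:
  mean(U) = (7 + 2 + 2 + 6 + 2) / 5 = 19/5 = 3.8
  mean(V) = (4 + 1 + 6 + 8 + 9) / 5 = 28/5 = 5.6
  x̄ = (3.8, 5.6),  deviation x̄ - mu_0 = (3.8, 5.6) - (8, 2) = (-4.2, 3.6).

Step 2 — sample covariance matrix, S[i,j] = (1/(n-1)) · Σ_k (x_{k,i} - mean_i) · (x_{k,j} - mean_j), divisor n-1 = 4:
  S[U,U] = ((3.2)·(3.2) + (-1.8)·(-1.8) + (-1.8)·(-1.8) + (2.2)·(2.2) + (-1.8)·(-1.8)) / 4 = 24.8/4 = 6.2
  S[U,V] = ((3.2)·(-1.6) + (-1.8)·(-4.6) + (-1.8)·(0.4) + (2.2)·(2.4) + (-1.8)·(3.4)) / 4 = 1.6/4 = 0.4
  S[V,V] = ((-1.6)·(-1.6) + (-4.6)·(-4.6) + (0.4)·(0.4) + (2.4)·(2.4) + (3.4)·(3.4)) / 4 = 41.2/4 = 10.3
  S = [[6.2, 0.4],
 [0.4, 10.3]].

Step 3 — invert S. det(S) = 6.2·10.3 - (0.4)² = 63.7.
  S^{-1} = (1/det) · [[d, -b], [-b, a]] = [[0.1617, -0.0063],
 [-0.0063, 0.0973]].

Step 4 — quadratic form (x̄ - mu_0)^T · S^{-1} · (x̄ - mu_0):
  S^{-1} · (x̄ - mu_0) = (-0.7017, 0.3768),
  (x̄ - mu_0)^T · [...] = (-4.2)·(-0.7017) + (3.6)·(0.3768) = 4.3036.

Step 5 — scale by n: T² = 5 · 4.3036 = 21.5181.

T² ≈ 21.5181


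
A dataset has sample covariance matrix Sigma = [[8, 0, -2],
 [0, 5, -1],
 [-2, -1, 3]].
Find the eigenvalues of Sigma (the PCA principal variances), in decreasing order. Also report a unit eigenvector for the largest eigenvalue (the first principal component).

Step 1 — characteristic polynomial p(λ) = det(λI - Sigma) = λ³ - tr·λ² + c_1·λ - det, where tr = trace, c_1 = sum of the principal 2×2 minors, det = det(Sigma):
  tr = 8 + 5 + 3 = 16,
  c_1 = (8·5 - (0)²) + (8·3 - (-2)²) + (5·3 - (-1)²) = 40 + 20 + 14 = 74,
  det = 8·(5·3 - (-1)²) - (0)·((0)·3 - (-1)·(-2)) + (-2)·((0)·(-1) - 5·(-2)) = 8·(14) - (0)·(-2) + (-2)·(10) = 92.
  So p(λ) = λ³ - 16λ² + 74λ - 92.
Step 2 — look for an integer root (rational root theorem: any rational root is an integer divisor of 92). Testing λ = 2:
  p(2) = 8 - 64 + 148 - 92 = 0  ✓
  Dividing out (λ - 2): p(λ) = (λ - 2)(λ² - 14λ + 46).
Step 3 — remaining eigenvalues from the quadratic λ² - 14λ + 46 = 0:
  Δ = 14² - 4·46 = 196 - 184 = 12,  λ = (14 ± √12)/2 = (14 ± 3.4641)/2 ≈ 8.7321 or 5.2679.
  Sorted: λ_1 = 8.7321,  λ_2 = 5.2679,  λ_3 = 2  (check: sum = 16 = tr ✓).

Step 4 — unit eigenvector for λ_1 ≈ 8.7321: v spans the null space of (Sigma - λ_1 I), whose rows are
  r_1 = (-0.7321, 0, -2),  r_2 = (0, -3.7321, -1),  r_3 = (-2, -1, -5.7321).
  v is orthogonal to every row, so take v ∝ r_1 × r_2 = ((0)·(-1) - (-2)·(-3.7321), (-2)·(0) - (-0.7321)·(-1), (-0.7321)·(-3.7321) - (0)·(0)) ≈ (-7.4641, -0.7321, 2.7321).
  Rescale (multiply by -1 so the first nonzero entry is positive): u = (7.4641, 0.7321, -2.7321).
  ||u|| = √((7.4641)² + (0.7321)² + (-2.7321)²) = √(63.7128) ≈ 7.982,  v_1 = u/||u|| ≈ (0.9351, 0.0917, -0.3423) (||v_1|| = 1).

λ_1 = 8.7321,  λ_2 = 5.2679,  λ_3 = 2;  v_1 ≈ (0.9351, 0.0917, -0.3423)


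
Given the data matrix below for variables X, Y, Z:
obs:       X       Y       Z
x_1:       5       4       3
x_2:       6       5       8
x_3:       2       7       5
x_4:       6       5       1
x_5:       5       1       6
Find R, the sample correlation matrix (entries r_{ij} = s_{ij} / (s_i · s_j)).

Step 1 — column means:
  mean(X) = (5 + 6 + 2 + 6 + 5) / 5 = 24/5 = 4.8
  mean(Y) = (4 + 5 + 7 + 5 + 1) / 5 = 22/5 = 4.4
  mean(Z) = (3 + 8 + 5 + 1 + 6) / 5 = 23/5 = 4.6

Step 2 — sample variances and covariances s[i,j] = (1/(n-1)) · Σ_k (x_{k,i} - mean_i) · (x_{k,j} - mean_j), with n-1 = 4:
  s[X,X] = ((0.2)·(0.2) + (1.2)·(1.2) + (-2.8)·(-2.8) + (1.2)·(1.2) + (0.2)·(0.2)) / 4 = 10.8/4 = 2.7
  s[X,Y] = ((0.2)·(-0.4) + (1.2)·(0.6) + (-2.8)·(2.6) + (1.2)·(0.6) + (0.2)·(-3.4)) / 4 = -6.6/4 = -1.65
  s[X,Z] = ((0.2)·(-1.6) + (1.2)·(3.4) + (-2.8)·(0.4) + (1.2)·(-3.6) + (0.2)·(1.4)) / 4 = -1.4/4 = -0.35
  s[Y,Y] = ((-0.4)·(-0.4) + (0.6)·(0.6) + (2.6)·(2.6) + (0.6)·(0.6) + (-3.4)·(-3.4)) / 4 = 19.2/4 = 4.8
  s[Y,Z] = ((-0.4)·(-1.6) + (0.6)·(3.4) + (2.6)·(0.4) + (0.6)·(-3.6) + (-3.4)·(1.4)) / 4 = -3.2/4 = -0.8
  s[Z,Z] = ((-1.6)·(-1.6) + (3.4)·(3.4) + (0.4)·(0.4) + (-3.6)·(-3.6) + (1.4)·(1.4)) / 4 = 29.2/4 = 7.3
  Sample standard deviations s_i = √(s[i,i]):
  s(X) = √(2.7) = 1.6432
  s(Y) = √(4.8) = 2.1909
  s(Z) = √(7.3) = 2.7019

Step 3 — r_{ij} = s_{ij} / (s_i · s_j):
  r[X,X] = 1 (diagonal).
  r[X,Y] = -1.65 / (1.6432 · 2.1909) = -1.65 / 3.6 = -0.4583
  r[X,Z] = -0.35 / (1.6432 · 2.7019) = -0.35 / 4.4396 = -0.0788
  r[Y,Y] = 1 (diagonal).
  r[Y,Z] = -0.8 / (2.1909 · 2.7019) = -0.8 / 5.9195 = -0.1351
  r[Z,Z] = 1 (diagonal).

R is symmetric with unit diagonal. Assembling:

R = [[1, -0.4583, -0.0788],
 [-0.4583, 1, -0.1351],
 [-0.0788, -0.1351, 1]]


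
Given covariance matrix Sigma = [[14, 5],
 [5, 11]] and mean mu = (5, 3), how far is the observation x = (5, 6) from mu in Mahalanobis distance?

Step 1 — centre the observation: (x - mu) = (0, 3).

Step 2 — invert Sigma. det(Sigma) = 14·11 - (5)² = 129.
  Sigma^{-1} = (1/det) · [[d, -b], [-b, a]] = [[0.0853, -0.0388],
 [-0.0388, 0.1085]].

Step 3 — form the quadratic (x - mu)^T · Sigma^{-1} · (x - mu):
  Sigma^{-1} · (x - mu) = (-0.1163, 0.3256).
  (x - mu)^T · [Sigma^{-1} · (x - mu)] = (0)·(-0.1163) + (3)·(0.3256) = 0.9767.

Step 4 — take square root: d = √(0.9767) ≈ 0.9883.

d(x, mu) = √(0.9767) ≈ 0.9883


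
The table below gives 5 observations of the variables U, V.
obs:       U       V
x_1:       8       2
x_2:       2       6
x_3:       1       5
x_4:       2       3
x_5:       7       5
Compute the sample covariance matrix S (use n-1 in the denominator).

Step 1 — column means:
  mean(U) = (8 + 2 + 1 + 2 + 7) / 5 = 20/5 = 4
  mean(V) = (2 + 6 + 5 + 3 + 5) / 5 = 21/5 = 4.2

Step 2 — sample covariance S[i,j] = (1/(n-1)) · Σ_k (x_{k,i} - mean_i) · (x_{k,j} - mean_j), with n-1 = 4.
  S[U,U] = ((4)·(4) + (-2)·(-2) + (-3)·(-3) + (-2)·(-2) + (3)·(3)) / 4 = 42/4 = 10.5
  S[U,V] = ((4)·(-2.2) + (-2)·(1.8) + (-3)·(0.8) + (-2)·(-1.2) + (3)·(0.8)) / 4 = -10/4 = -2.5
  S[V,V] = ((-2.2)·(-2.2) + (1.8)·(1.8) + (0.8)·(0.8) + (-1.2)·(-1.2) + (0.8)·(0.8)) / 4 = 10.8/4 = 2.7

S is symmetric (S[j,i] = S[i,j]). Assembling:

S = [[10.5, -2.5],
 [-2.5, 2.7]]


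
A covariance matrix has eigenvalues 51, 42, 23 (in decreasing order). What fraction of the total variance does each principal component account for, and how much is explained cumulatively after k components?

Step 1 — total variance = trace(Sigma) = Σ λ_i = 51 + 42 + 23 = 116.

Step 2 — fraction explained by component i = λ_i / Σ λ:
  PC1: 51/116 = 0.4397
  PC2: 42/116 = 0.3621
  PC3: 23/116 = 0.1983

Step 3 — cumulative fraction after k components = (λ_1 + ... + λ_k) / Σ λ:
  k = 1: 51/116 = 0.4397
  k = 2: (51 + 42)/116 = 93/116 = 0.8017
  k = 3: (51 + 42 + 23)/116 = 116/116 = 1

Summary (fraction, with percent):

explained: PC1 0.4397 (43.97%), PC2 0.3621 (36.21%), PC3 0.1983 (19.83%);  cumulative: 0.4397, 0.8017, 1


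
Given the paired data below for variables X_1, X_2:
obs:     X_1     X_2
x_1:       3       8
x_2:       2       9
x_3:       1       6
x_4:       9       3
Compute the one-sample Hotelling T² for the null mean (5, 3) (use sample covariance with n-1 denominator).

Step 1 — sample mean vector:
  mean(X_1) = (3 + 2 + 1 + 9) / 4 = 15/4 = 3.75
  mean(X_2) = (8 + 9 + 6 + 3) / 4 = 26/4 = 6.5
  x̄ = (3.75, 6.5),  deviation x̄ - mu_0 = (3.75, 6.5) - (5, 3) = (-1.25, 3.5).

Step 2 — sample covariance matrix, S[i,j] = (1/(n-1)) · Σ_k (x_{k,i} - mean_i) · (x_{k,j} - mean_j), divisor n-1 = 3:
  S[X_1,X_1] = ((-0.75)·(-0.75) + (-1.75)·(-1.75) + (-2.75)·(-2.75) + (5.25)·(5.25)) / 3 = 38.75/3 = 12.9167
  S[X_1,X_2] = ((-0.75)·(1.5) + (-1.75)·(2.5) + (-2.75)·(-0.5) + (5.25)·(-3.5)) / 3 = -22.5/3 = -7.5
  S[X_2,X_2] = ((1.5)·(1.5) + (2.5)·(2.5) + (-0.5)·(-0.5) + (-3.5)·(-3.5)) / 3 = 21/3 = 7
  S = [[12.9167, -7.5],
 [-7.5, 7]].

Step 3 — invert S. det(S) = 12.9167·7 - (-7.5)² = 34.1667.
  S^{-1} = (1/det) · [[d, -b], [-b, a]] = [[0.2049, 0.2195],
 [0.2195, 0.378]].

Step 4 — quadratic form (x̄ - mu_0)^T · S^{-1} · (x̄ - mu_0):
  S^{-1} · (x̄ - mu_0) = (0.5122, 1.0488),
  (x̄ - mu_0)^T · [...] = (-1.25)·(0.5122) + (3.5)·(1.0488) = 3.0305.

Step 5 — scale by n: T² = 4 · 3.0305 = 12.122.

T² ≈ 12.122


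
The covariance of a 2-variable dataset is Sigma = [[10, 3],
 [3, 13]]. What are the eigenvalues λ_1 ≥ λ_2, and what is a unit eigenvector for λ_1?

Step 1 — characteristic polynomial of 2×2 Sigma:
  det(Sigma - λI) = λ² - trace · λ + det = 0.
  trace = 10 + 13 = 23, det = 10·13 - (3)² = 121.
Step 2 — discriminant:
  Δ = trace² - 4·det = 529 - 484 = 45.
Step 3 — eigenvalues:
  λ = (trace ± √Δ)/2 = (23 ± 6.7082)/2,
  λ_1 = 14.8541,  λ_2 = 8.1459.

Step 4 — unit eigenvector for λ_1: solve (Sigma - λ_1 I)v = 0. First row:
  (10 - 14.8541)·v_x + (3)·v_y = 0, i.e. (-4.8541)·v_x + (3)·v_y = 0,
  so v ∝ (b, λ_1 - a) = (3, 4.8541) = u.
  ||u|| = √((3)² + (4.8541)²) = √(32.5623) ≈ 5.7063,
  v_1 = u/||u|| ≈ (0.5257, 0.8507) (||v_1|| = 1).

λ_1 = 14.8541,  λ_2 = 8.1459;  v_1 ≈ (0.5257, 0.8507)


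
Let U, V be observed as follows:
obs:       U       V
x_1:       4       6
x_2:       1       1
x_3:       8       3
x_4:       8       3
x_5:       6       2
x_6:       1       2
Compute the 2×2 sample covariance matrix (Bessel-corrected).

Step 1 — column means:
  mean(U) = (4 + 1 + 8 + 8 + 6 + 1) / 6 = 28/6 = 4.6667
  mean(V) = (6 + 1 + 3 + 3 + 2 + 2) / 6 = 17/6 = 2.8333

Step 2 — sample covariance S[i,j] = (1/(n-1)) · Σ_k (x_{k,i} - mean_i) · (x_{k,j} - mean_j), with n-1 = 5.
  S[U,U] = ((-0.6667)·(-0.6667) + (-3.6667)·(-3.6667) + (3.3333)·(3.3333) + (3.3333)·(3.3333) + (1.3333)·(1.3333) + (-3.6667)·(-3.6667)) / 5 = 51.3333/5 = 10.2667
  S[U,V] = ((-0.6667)·(3.1667) + (-3.6667)·(-1.8333) + (3.3333)·(0.1667) + (3.3333)·(0.1667) + (1.3333)·(-0.8333) + (-3.6667)·(-0.8333)) / 5 = 7.6667/5 = 1.5333
  S[V,V] = ((3.1667)·(3.1667) + (-1.8333)·(-1.8333) + (0.1667)·(0.1667) + (0.1667)·(0.1667) + (-0.8333)·(-0.8333) + (-0.8333)·(-0.8333)) / 5 = 14.8333/5 = 2.9667

S is symmetric (S[j,i] = S[i,j]). Assembling:

S = [[10.2667, 1.5333],
 [1.5333, 2.9667]]


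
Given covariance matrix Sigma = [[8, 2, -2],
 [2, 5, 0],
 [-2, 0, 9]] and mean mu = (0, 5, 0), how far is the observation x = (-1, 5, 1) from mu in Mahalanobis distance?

Step 1 — centre the observation: (x - mu) = (-1, 0, 1).

Step 2 — invert Sigma (cofactor / det for 3×3, or solve directly):
  Sigma^{-1} = [[0.148, -0.0592, 0.0329],
 [-0.0592, 0.2237, -0.0132],
 [0.0329, -0.0132, 0.1184]].

Step 3 — form the quadratic (x - mu)^T · Sigma^{-1} · (x - mu):
  Sigma^{-1} · (x - mu) = (-0.1151, 0.0461, 0.0855).
  (x - mu)^T · [Sigma^{-1} · (x - mu)] = (-1)·(-0.1151) + (0)·(0.0461) + (1)·(0.0855) = 0.2007.

Step 4 — take square root: d = √(0.2007) ≈ 0.4479.

d(x, mu) = √(0.2007) ≈ 0.4479


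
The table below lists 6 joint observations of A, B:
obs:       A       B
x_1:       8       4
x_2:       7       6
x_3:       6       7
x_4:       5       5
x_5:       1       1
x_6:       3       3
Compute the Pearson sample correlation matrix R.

Step 1 — column means:
  mean(A) = (8 + 7 + 6 + 5 + 1 + 3) / 6 = 30/6 = 5
  mean(B) = (4 + 6 + 7 + 5 + 1 + 3) / 6 = 26/6 = 4.3333

Step 2 — sample variances and covariances s[i,j] = (1/(n-1)) · Σ_k (x_{k,i} - mean_i) · (x_{k,j} - mean_j), with n-1 = 5:
  s[A,A] = ((3)·(3) + (2)·(2) + (1)·(1) + (0)·(0) + (-4)·(-4) + (-2)·(-2)) / 5 = 34/5 = 6.8
  s[A,B] = ((3)·(-0.3333) + (2)·(1.6667) + (1)·(2.6667) + (0)·(0.6667) + (-4)·(-3.3333) + (-2)·(-1.3333)) / 5 = 21/5 = 4.2
  s[B,B] = ((-0.3333)·(-0.3333) + (1.6667)·(1.6667) + (2.6667)·(2.6667) + (0.6667)·(0.6667) + (-3.3333)·(-3.3333) + (-1.3333)·(-1.3333)) / 5 = 23.3333/5 = 4.6667
  Sample standard deviations s_i = √(s[i,i]):
  s(A) = √(6.8) = 2.6077
  s(B) = √(4.6667) = 2.1602

Step 3 — r_{ij} = s_{ij} / (s_i · s_j):
  r[A,A] = 1 (diagonal).
  r[A,B] = 4.2 / (2.6077 · 2.1602) = 4.2 / 5.6332 = 0.7456
  r[B,B] = 1 (diagonal).

R is symmetric with unit diagonal. Assembling:

R = [[1, 0.7456],
 [0.7456, 1]]


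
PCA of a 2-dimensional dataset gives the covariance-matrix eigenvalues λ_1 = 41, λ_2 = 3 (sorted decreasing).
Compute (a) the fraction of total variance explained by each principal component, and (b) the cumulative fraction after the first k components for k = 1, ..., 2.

Step 1 — total variance = trace(Sigma) = Σ λ_i = 41 + 3 = 44.

Step 2 — fraction explained by component i = λ_i / Σ λ:
  PC1: 41/44 = 0.9318
  PC2: 3/44 = 0.0682

Step 3 — cumulative fraction after k components = (λ_1 + ... + λ_k) / Σ λ:
  k = 1: 41/44 = 0.9318
  k = 2: (41 + 3)/44 = 44/44 = 1

Summary (fraction, with percent):

explained: PC1 0.9318 (93.18%), PC2 0.0682 (6.82%);  cumulative: 0.9318, 1


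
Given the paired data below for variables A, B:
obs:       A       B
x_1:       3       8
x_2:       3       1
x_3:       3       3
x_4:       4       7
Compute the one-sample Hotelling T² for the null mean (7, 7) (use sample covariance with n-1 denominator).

Step 1 — sample mean vector:
  mean(A) = (3 + 3 + 3 + 4) / 4 = 13/4 = 3.25
  mean(B) = (8 + 1 + 3 + 7) / 4 = 19/4 = 4.75
  x̄ = (3.25, 4.75),  deviation x̄ - mu_0 = (3.25, 4.75) - (7, 7) = (-3.75, -2.25).

Step 2 — sample covariance matrix, S[i,j] = (1/(n-1)) · Σ_k (x_{k,i} - mean_i) · (x_{k,j} - mean_j), divisor n-1 = 3:
  S[A,A] = ((-0.25)·(-0.25) + (-0.25)·(-0.25) + (-0.25)·(-0.25) + (0.75)·(0.75)) / 3 = 0.75/3 = 0.25
  S[A,B] = ((-0.25)·(3.25) + (-0.25)·(-3.75) + (-0.25)·(-1.75) + (0.75)·(2.25)) / 3 = 2.25/3 = 0.75
  S[B,B] = ((3.25)·(3.25) + (-3.75)·(-3.75) + (-1.75)·(-1.75) + (2.25)·(2.25)) / 3 = 32.75/3 = 10.9167
  S = [[0.25, 0.75],
 [0.75, 10.9167]].

Step 3 — invert S. det(S) = 0.25·10.9167 - (0.75)² = 2.1667.
  S^{-1} = (1/det) · [[d, -b], [-b, a]] = [[5.0385, -0.3462],
 [-0.3462, 0.1154]].

Step 4 — quadratic form (x̄ - mu_0)^T · S^{-1} · (x̄ - mu_0):
  S^{-1} · (x̄ - mu_0) = (-18.1154, 1.0385),
  (x̄ - mu_0)^T · [...] = (-3.75)·(-18.1154) + (-2.25)·(1.0385) = 65.5962.

Step 5 — scale by n: T² = 4 · 65.5962 = 262.3846.

T² ≈ 262.3846


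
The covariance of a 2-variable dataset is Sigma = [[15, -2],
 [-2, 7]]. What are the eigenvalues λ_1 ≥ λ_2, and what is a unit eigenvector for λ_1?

Step 1 — characteristic polynomial of 2×2 Sigma:
  det(Sigma - λI) = λ² - trace · λ + det = 0.
  trace = 15 + 7 = 22, det = 15·7 - (-2)² = 101.
Step 2 — discriminant:
  Δ = trace² - 4·det = 484 - 404 = 80.
Step 3 — eigenvalues:
  λ = (trace ± √Δ)/2 = (22 ± 8.9443)/2,
  λ_1 = 15.4721,  λ_2 = 6.5279.

Step 4 — unit eigenvector for λ_1: solve (Sigma - λ_1 I)v = 0. First row:
  (15 - 15.4721)·v_x + (-2)·v_y = 0, i.e. (-0.4721)·v_x + (-2)·v_y = 0,
  so v ∝ (b, λ_1 - a) = (-2, 0.4721); multiply by -1 so the first entry is positive: u = (2, -0.4721).
  ||u|| = √((2)² + (-0.4721)²) = √(4.2229) ≈ 2.055,
  v_1 = u/||u|| ≈ (0.9732, -0.2298) (||v_1|| = 1).

λ_1 = 15.4721,  λ_2 = 6.5279;  v_1 ≈ (0.9732, -0.2298)


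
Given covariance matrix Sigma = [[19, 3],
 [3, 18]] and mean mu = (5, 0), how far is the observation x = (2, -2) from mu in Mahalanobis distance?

Step 1 — centre the observation: (x - mu) = (-3, -2).

Step 2 — invert Sigma. det(Sigma) = 19·18 - (3)² = 333.
  Sigma^{-1} = (1/det) · [[d, -b], [-b, a]] = [[0.0541, -0.009],
 [-0.009, 0.0571]].

Step 3 — form the quadratic (x - mu)^T · Sigma^{-1} · (x - mu):
  Sigma^{-1} · (x - mu) = (-0.1441, -0.0871).
  (x - mu)^T · [Sigma^{-1} · (x - mu)] = (-3)·(-0.1441) + (-2)·(-0.0871) = 0.6066.

Step 4 — take square root: d = √(0.6066) ≈ 0.7788.

d(x, mu) = √(0.6066) ≈ 0.7788


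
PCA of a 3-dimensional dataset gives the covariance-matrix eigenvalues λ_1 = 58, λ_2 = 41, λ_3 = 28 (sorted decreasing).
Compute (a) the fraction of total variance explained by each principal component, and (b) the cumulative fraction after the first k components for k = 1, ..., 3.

Step 1 — total variance = trace(Sigma) = Σ λ_i = 58 + 41 + 28 = 127.

Step 2 — fraction explained by component i = λ_i / Σ λ:
  PC1: 58/127 = 0.4567
  PC2: 41/127 = 0.3228
  PC3: 28/127 = 0.2205

Step 3 — cumulative fraction after k components = (λ_1 + ... + λ_k) / Σ λ:
  k = 1: 58/127 = 0.4567
  k = 2: (58 + 41)/127 = 99/127 = 0.7795
  k = 3: (58 + 41 + 28)/127 = 127/127 = 1

Summary (fraction, with percent):

explained: PC1 0.4567 (45.67%), PC2 0.3228 (32.28%), PC3 0.2205 (22.05%);  cumulative: 0.4567, 0.7795, 1


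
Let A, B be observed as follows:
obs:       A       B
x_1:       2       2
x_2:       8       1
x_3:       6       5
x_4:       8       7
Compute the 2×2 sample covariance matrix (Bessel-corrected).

Step 1 — column means:
  mean(A) = (2 + 8 + 6 + 8) / 4 = 24/4 = 6
  mean(B) = (2 + 1 + 5 + 7) / 4 = 15/4 = 3.75

Step 2 — sample covariance S[i,j] = (1/(n-1)) · Σ_k (x_{k,i} - mean_i) · (x_{k,j} - mean_j), with n-1 = 3.
  S[A,A] = ((-4)·(-4) + (2)·(2) + (0)·(0) + (2)·(2)) / 3 = 24/3 = 8
  S[A,B] = ((-4)·(-1.75) + (2)·(-2.75) + (0)·(1.25) + (2)·(3.25)) / 3 = 8/3 = 2.6667
  S[B,B] = ((-1.75)·(-1.75) + (-2.75)·(-2.75) + (1.25)·(1.25) + (3.25)·(3.25)) / 3 = 22.75/3 = 7.5833

S is symmetric (S[j,i] = S[i,j]). Assembling:

S = [[8, 2.6667],
 [2.6667, 7.5833]]


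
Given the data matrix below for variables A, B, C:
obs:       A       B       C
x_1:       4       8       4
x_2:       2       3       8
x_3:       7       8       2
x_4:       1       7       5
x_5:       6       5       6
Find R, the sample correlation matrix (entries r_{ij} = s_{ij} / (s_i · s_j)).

Step 1 — column means:
  mean(A) = (4 + 2 + 7 + 1 + 6) / 5 = 20/5 = 4
  mean(B) = (8 + 3 + 8 + 7 + 5) / 5 = 31/5 = 6.2
  mean(C) = (4 + 8 + 2 + 5 + 6) / 5 = 25/5 = 5

Step 2 — sample variances and covariances s[i,j] = (1/(n-1)) · Σ_k (x_{k,i} - mean_i) · (x_{k,j} - mean_j), with n-1 = 4:
  s[A,A] = ((0)·(0) + (-2)·(-2) + (3)·(3) + (-3)·(-3) + (2)·(2)) / 4 = 26/4 = 6.5
  s[A,B] = ((0)·(1.8) + (-2)·(-3.2) + (3)·(1.8) + (-3)·(0.8) + (2)·(-1.2)) / 4 = 7/4 = 1.75
  s[A,C] = ((0)·(-1) + (-2)·(3) + (3)·(-3) + (-3)·(0) + (2)·(1)) / 4 = -13/4 = -3.25
  s[B,B] = ((1.8)·(1.8) + (-3.2)·(-3.2) + (1.8)·(1.8) + (0.8)·(0.8) + (-1.2)·(-1.2)) / 4 = 18.8/4 = 4.7
  s[B,C] = ((1.8)·(-1) + (-3.2)·(3) + (1.8)·(-3) + (0.8)·(0) + (-1.2)·(1)) / 4 = -18/4 = -4.5
  s[C,C] = ((-1)·(-1) + (3)·(3) + (-3)·(-3) + (0)·(0) + (1)·(1)) / 4 = 20/4 = 5
  Sample standard deviations s_i = √(s[i,i]):
  s(A) = √(6.5) = 2.5495
  s(B) = √(4.7) = 2.1679
  s(C) = √(5) = 2.2361

Step 3 — r_{ij} = s_{ij} / (s_i · s_j):
  r[A,A] = 1 (diagonal).
  r[A,B] = 1.75 / (2.5495 · 2.1679) = 1.75 / 5.5272 = 0.3166
  r[A,C] = -3.25 / (2.5495 · 2.2361) = -3.25 / 5.7009 = -0.5701
  r[B,B] = 1 (diagonal).
  r[B,C] = -4.5 / (2.1679 · 2.2361) = -4.5 / 4.8477 = -0.9283
  r[C,C] = 1 (diagonal).

R is symmetric with unit diagonal. Assembling:

R = [[1, 0.3166, -0.5701],
 [0.3166, 1, -0.9283],
 [-0.5701, -0.9283, 1]]


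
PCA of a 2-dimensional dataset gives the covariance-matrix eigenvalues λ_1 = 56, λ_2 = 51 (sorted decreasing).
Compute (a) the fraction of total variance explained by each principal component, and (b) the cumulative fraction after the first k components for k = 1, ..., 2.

Step 1 — total variance = trace(Sigma) = Σ λ_i = 56 + 51 = 107.

Step 2 — fraction explained by component i = λ_i / Σ λ:
  PC1: 56/107 = 0.5234
  PC2: 51/107 = 0.4766

Step 3 — cumulative fraction after k components = (λ_1 + ... + λ_k) / Σ λ:
  k = 1: 56/107 = 0.5234
  k = 2: (56 + 51)/107 = 107/107 = 1

Summary (fraction, with percent):

explained: PC1 0.5234 (52.34%), PC2 0.4766 (47.66%);  cumulative: 0.5234, 1


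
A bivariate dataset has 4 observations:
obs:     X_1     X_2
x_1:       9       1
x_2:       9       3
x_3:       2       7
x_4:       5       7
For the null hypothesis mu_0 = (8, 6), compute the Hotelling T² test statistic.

Step 1 — sample mean vector:
  mean(X_1) = (9 + 9 + 2 + 5) / 4 = 25/4 = 6.25
  mean(X_2) = (1 + 3 + 7 + 7) / 4 = 18/4 = 4.5
  x̄ = (6.25, 4.5),  deviation x̄ - mu_0 = (6.25, 4.5) - (8, 6) = (-1.75, -1.5).

Step 2 — sample covariance matrix, S[i,j] = (1/(n-1)) · Σ_k (x_{k,i} - mean_i) · (x_{k,j} - mean_j), divisor n-1 = 3:
  S[X_1,X_1] = ((2.75)·(2.75) + (2.75)·(2.75) + (-4.25)·(-4.25) + (-1.25)·(-1.25)) / 3 = 34.75/3 = 11.5833
  S[X_1,X_2] = ((2.75)·(-3.5) + (2.75)·(-1.5) + (-4.25)·(2.5) + (-1.25)·(2.5)) / 3 = -27.5/3 = -9.1667
  S[X_2,X_2] = ((-3.5)·(-3.5) + (-1.5)·(-1.5) + (2.5)·(2.5) + (2.5)·(2.5)) / 3 = 27/3 = 9
  S = [[11.5833, -9.1667],
 [-9.1667, 9]].

Step 3 — invert S. det(S) = 11.5833·9 - (-9.1667)² = 20.2222.
  S^{-1} = (1/det) · [[d, -b], [-b, a]] = [[0.4451, 0.4533],
 [0.4533, 0.5728]].

Step 4 — quadratic form (x̄ - mu_0)^T · S^{-1} · (x̄ - mu_0):
  S^{-1} · (x̄ - mu_0) = (-1.4588, -1.6525),
  (x̄ - mu_0)^T · [...] = (-1.75)·(-1.4588) + (-1.5)·(-1.6525) = 5.0316.

Step 5 — scale by n: T² = 4 · 5.0316 = 20.1264.

T² ≈ 20.1264


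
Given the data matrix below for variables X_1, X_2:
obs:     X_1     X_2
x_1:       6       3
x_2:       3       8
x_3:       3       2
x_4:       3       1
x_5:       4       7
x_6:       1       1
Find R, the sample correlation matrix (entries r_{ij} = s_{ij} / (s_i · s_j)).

Step 1 — column means:
  mean(X_1) = (6 + 3 + 3 + 3 + 4 + 1) / 6 = 20/6 = 3.3333
  mean(X_2) = (3 + 8 + 2 + 1 + 7 + 1) / 6 = 22/6 = 3.6667

Step 2 — sample variances and covariances s[i,j] = (1/(n-1)) · Σ_k (x_{k,i} - mean_i) · (x_{k,j} - mean_j), with n-1 = 5:
  s[X_1,X_1] = ((2.6667)·(2.6667) + (-0.3333)·(-0.3333) + (-0.3333)·(-0.3333) + (-0.3333)·(-0.3333) + (0.6667)·(0.6667) + (-2.3333)·(-2.3333)) / 5 = 13.3333/5 = 2.6667
  s[X_1,X_2] = ((2.6667)·(-0.6667) + (-0.3333)·(4.3333) + (-0.3333)·(-1.6667) + (-0.3333)·(-2.6667) + (0.6667)·(3.3333) + (-2.3333)·(-2.6667)) / 5 = 6.6667/5 = 1.3333
  s[X_2,X_2] = ((-0.6667)·(-0.6667) + (4.3333)·(4.3333) + (-1.6667)·(-1.6667) + (-2.6667)·(-2.6667) + (3.3333)·(3.3333) + (-2.6667)·(-2.6667)) / 5 = 47.3333/5 = 9.4667
  Sample standard deviations s_i = √(s[i,i]):
  s(X_1) = √(2.6667) = 1.633
  s(X_2) = √(9.4667) = 3.0768

Step 3 — r_{ij} = s_{ij} / (s_i · s_j):
  r[X_1,X_1] = 1 (diagonal).
  r[X_1,X_2] = 1.3333 / (1.633 · 3.0768) = 1.3333 / 5.0244 = 0.2654
  r[X_2,X_2] = 1 (diagonal).

R is symmetric with unit diagonal. Assembling:

R = [[1, 0.2654],
 [0.2654, 1]]


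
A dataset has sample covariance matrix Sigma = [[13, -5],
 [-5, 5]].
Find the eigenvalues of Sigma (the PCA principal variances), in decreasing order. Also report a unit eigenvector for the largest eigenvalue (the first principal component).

Step 1 — characteristic polynomial of 2×2 Sigma:
  det(Sigma - λI) = λ² - trace · λ + det = 0.
  trace = 13 + 5 = 18, det = 13·5 - (-5)² = 40.
Step 2 — discriminant:
  Δ = trace² - 4·det = 324 - 160 = 164.
Step 3 — eigenvalues:
  λ = (trace ± √Δ)/2 = (18 ± 12.8062)/2,
  λ_1 = 15.4031,  λ_2 = 2.5969.

Step 4 — unit eigenvector for λ_1: solve (Sigma - λ_1 I)v = 0. First row:
  (13 - 15.4031)·v_x + (-5)·v_y = 0, i.e. (-2.4031)·v_x + (-5)·v_y = 0,
  so v ∝ (b, λ_1 - a) = (-5, 2.4031); multiply by -1 so the first entry is positive: u = (5, -2.4031).
  ||u|| = √((5)² + (-2.4031)²) = √(30.775) ≈ 5.5475,
  v_1 = u/||u|| ≈ (0.9013, -0.4332) (||v_1|| = 1).

λ_1 = 15.4031,  λ_2 = 2.5969;  v_1 ≈ (0.9013, -0.4332)


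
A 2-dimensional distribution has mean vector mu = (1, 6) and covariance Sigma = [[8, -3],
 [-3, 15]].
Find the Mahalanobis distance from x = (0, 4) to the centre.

Step 1 — centre the observation: (x - mu) = (-1, -2).

Step 2 — invert Sigma. det(Sigma) = 8·15 - (-3)² = 111.
  Sigma^{-1} = (1/det) · [[d, -b], [-b, a]] = [[0.1351, 0.027],
 [0.027, 0.0721]].

Step 3 — form the quadratic (x - mu)^T · Sigma^{-1} · (x - mu):
  Sigma^{-1} · (x - mu) = (-0.1892, -0.1712).
  (x - mu)^T · [Sigma^{-1} · (x - mu)] = (-1)·(-0.1892) + (-2)·(-0.1712) = 0.5315.

Step 4 — take square root: d = √(0.5315) ≈ 0.7291.

d(x, mu) = √(0.5315) ≈ 0.7291


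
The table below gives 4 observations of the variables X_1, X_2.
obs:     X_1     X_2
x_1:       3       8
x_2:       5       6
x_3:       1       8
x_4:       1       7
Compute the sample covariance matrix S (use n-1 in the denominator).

Step 1 — column means:
  mean(X_1) = (3 + 5 + 1 + 1) / 4 = 10/4 = 2.5
  mean(X_2) = (8 + 6 + 8 + 7) / 4 = 29/4 = 7.25

Step 2 — sample covariance S[i,j] = (1/(n-1)) · Σ_k (x_{k,i} - mean_i) · (x_{k,j} - mean_j), with n-1 = 3.
  S[X_1,X_1] = ((0.5)·(0.5) + (2.5)·(2.5) + (-1.5)·(-1.5) + (-1.5)·(-1.5)) / 3 = 11/3 = 3.6667
  S[X_1,X_2] = ((0.5)·(0.75) + (2.5)·(-1.25) + (-1.5)·(0.75) + (-1.5)·(-0.25)) / 3 = -3.5/3 = -1.1667
  S[X_2,X_2] = ((0.75)·(0.75) + (-1.25)·(-1.25) + (0.75)·(0.75) + (-0.25)·(-0.25)) / 3 = 2.75/3 = 0.9167

S is symmetric (S[j,i] = S[i,j]). Assembling:

S = [[3.6667, -1.1667],
 [-1.1667, 0.9167]]


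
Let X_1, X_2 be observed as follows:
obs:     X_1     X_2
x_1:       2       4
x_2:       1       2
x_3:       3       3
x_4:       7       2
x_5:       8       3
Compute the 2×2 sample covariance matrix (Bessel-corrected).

Step 1 — column means:
  mean(X_1) = (2 + 1 + 3 + 7 + 8) / 5 = 21/5 = 4.2
  mean(X_2) = (4 + 2 + 3 + 2 + 3) / 5 = 14/5 = 2.8

Step 2 — sample covariance S[i,j] = (1/(n-1)) · Σ_k (x_{k,i} - mean_i) · (x_{k,j} - mean_j), with n-1 = 4.
  S[X_1,X_1] = ((-2.2)·(-2.2) + (-3.2)·(-3.2) + (-1.2)·(-1.2) + (2.8)·(2.8) + (3.8)·(3.8)) / 4 = 38.8/4 = 9.7
  S[X_1,X_2] = ((-2.2)·(1.2) + (-3.2)·(-0.8) + (-1.2)·(0.2) + (2.8)·(-0.8) + (3.8)·(0.2)) / 4 = -1.8/4 = -0.45
  S[X_2,X_2] = ((1.2)·(1.2) + (-0.8)·(-0.8) + (0.2)·(0.2) + (-0.8)·(-0.8) + (0.2)·(0.2)) / 4 = 2.8/4 = 0.7

S is symmetric (S[j,i] = S[i,j]). Assembling:

S = [[9.7, -0.45],
 [-0.45, 0.7]]


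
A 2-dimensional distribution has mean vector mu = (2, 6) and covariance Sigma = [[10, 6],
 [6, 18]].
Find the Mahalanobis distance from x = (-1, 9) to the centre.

Step 1 — centre the observation: (x - mu) = (-3, 3).

Step 2 — invert Sigma. det(Sigma) = 10·18 - (6)² = 144.
  Sigma^{-1} = (1/det) · [[d, -b], [-b, a]] = [[0.125, -0.0417],
 [-0.0417, 0.0694]].

Step 3 — form the quadratic (x - mu)^T · Sigma^{-1} · (x - mu):
  Sigma^{-1} · (x - mu) = (-0.5, 0.3333).
  (x - mu)^T · [Sigma^{-1} · (x - mu)] = (-3)·(-0.5) + (3)·(0.3333) = 2.5.

Step 4 — take square root: d = √(2.5) ≈ 1.5811.

d(x, mu) = √(2.5) ≈ 1.5811


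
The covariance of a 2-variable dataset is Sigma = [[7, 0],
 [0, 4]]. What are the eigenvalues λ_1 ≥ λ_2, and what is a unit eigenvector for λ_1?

Step 1 — characteristic polynomial of 2×2 Sigma:
  det(Sigma - λI) = λ² - trace · λ + det = 0.
  trace = 7 + 4 = 11, det = 7·4 - (0)² = 28.
Step 2 — discriminant:
  Δ = trace² - 4·det = 121 - 112 = 9.
Step 3 — eigenvalues:
  λ = (trace ± √Δ)/2 = (11 ± 3)/2,
  λ_1 = 7,  λ_2 = 4.

Step 4 — unit eigenvector for λ_1: Sigma is diagonal, so its eigenvectors are the coordinate axes. λ_1 = 7 is the diagonal entry on the first coordinate axis, hence
  v_1 = (1, 0) (||v_1|| = 1).

λ_1 = 7,  λ_2 = 4;  v_1 ≈ (1, 0)


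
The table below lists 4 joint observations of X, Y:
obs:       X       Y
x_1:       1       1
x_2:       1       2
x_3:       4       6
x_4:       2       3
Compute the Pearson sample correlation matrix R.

Step 1 — column means:
  mean(X) = (1 + 1 + 4 + 2) / 4 = 8/4 = 2
  mean(Y) = (1 + 2 + 6 + 3) / 4 = 12/4 = 3

Step 2 — sample variances and covariances s[i,j] = (1/(n-1)) · Σ_k (x_{k,i} - mean_i) · (x_{k,j} - mean_j), with n-1 = 3:
  s[X,X] = ((-1)·(-1) + (-1)·(-1) + (2)·(2) + (0)·(0)) / 3 = 6/3 = 2
  s[X,Y] = ((-1)·(-2) + (-1)·(-1) + (2)·(3) + (0)·(0)) / 3 = 9/3 = 3
  s[Y,Y] = ((-2)·(-2) + (-1)·(-1) + (3)·(3) + (0)·(0)) / 3 = 14/3 = 4.6667
  Sample standard deviations s_i = √(s[i,i]):
  s(X) = √(2) = 1.4142
  s(Y) = √(4.6667) = 2.1602

Step 3 — r_{ij} = s_{ij} / (s_i · s_j):
  r[X,X] = 1 (diagonal).
  r[X,Y] = 3 / (1.4142 · 2.1602) = 3 / 3.0551 = 0.982
  r[Y,Y] = 1 (diagonal).

R is symmetric with unit diagonal. Assembling:

R = [[1, 0.982],
 [0.982, 1]]


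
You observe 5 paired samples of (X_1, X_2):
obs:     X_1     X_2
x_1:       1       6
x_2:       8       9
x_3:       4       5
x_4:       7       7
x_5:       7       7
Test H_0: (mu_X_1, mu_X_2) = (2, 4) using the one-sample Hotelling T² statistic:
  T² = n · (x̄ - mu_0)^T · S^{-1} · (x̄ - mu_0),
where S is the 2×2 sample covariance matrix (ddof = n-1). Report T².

Step 1 — sample mean vector:
  mean(X_1) = (1 + 8 + 4 + 7 + 7) / 5 = 27/5 = 5.4
  mean(X_2) = (6 + 9 + 5 + 7 + 7) / 5 = 34/5 = 6.8
  x̄ = (5.4, 6.8),  deviation x̄ - mu_0 = (5.4, 6.8) - (2, 4) = (3.4, 2.8).

Step 2 — sample covariance matrix, S[i,j] = (1/(n-1)) · Σ_k (x_{k,i} - mean_i) · (x_{k,j} - mean_j), divisor n-1 = 4:
  S[X_1,X_1] = ((-4.4)·(-4.4) + (2.6)·(2.6) + (-1.4)·(-1.4) + (1.6)·(1.6) + (1.6)·(1.6)) / 4 = 33.2/4 = 8.3
  S[X_1,X_2] = ((-4.4)·(-0.8) + (2.6)·(2.2) + (-1.4)·(-1.8) + (1.6)·(0.2) + (1.6)·(0.2)) / 4 = 12.4/4 = 3.1
  S[X_2,X_2] = ((-0.8)·(-0.8) + (2.2)·(2.2) + (-1.8)·(-1.8) + (0.2)·(0.2) + (0.2)·(0.2)) / 4 = 8.8/4 = 2.2
  S = [[8.3, 3.1],
 [3.1, 2.2]].

Step 3 — invert S. det(S) = 8.3·2.2 - (3.1)² = 8.65.
  S^{-1} = (1/det) · [[d, -b], [-b, a]] = [[0.2543, -0.3584],
 [-0.3584, 0.9595]].

Step 4 — quadratic form (x̄ - mu_0)^T · S^{-1} · (x̄ - mu_0):
  S^{-1} · (x̄ - mu_0) = (-0.1387, 1.4682),
  (x̄ - mu_0)^T · [...] = (3.4)·(-0.1387) + (2.8)·(1.4682) = 3.6393.

Step 5 — scale by n: T² = 5 · 3.6393 = 18.1965.

T² ≈ 18.1965


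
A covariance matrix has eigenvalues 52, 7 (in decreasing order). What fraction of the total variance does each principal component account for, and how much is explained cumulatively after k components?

Step 1 — total variance = trace(Sigma) = Σ λ_i = 52 + 7 = 59.

Step 2 — fraction explained by component i = λ_i / Σ λ:
  PC1: 52/59 = 0.8814
  PC2: 7/59 = 0.1186

Step 3 — cumulative fraction after k components = (λ_1 + ... + λ_k) / Σ λ:
  k = 1: 52/59 = 0.8814
  k = 2: (52 + 7)/59 = 59/59 = 1

Summary (fraction, with percent):

explained: PC1 0.8814 (88.14%), PC2 0.1186 (11.86%);  cumulative: 0.8814, 1


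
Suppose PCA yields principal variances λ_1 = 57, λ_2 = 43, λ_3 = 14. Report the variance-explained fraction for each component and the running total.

Step 1 — total variance = trace(Sigma) = Σ λ_i = 57 + 43 + 14 = 114.

Step 2 — fraction explained by component i = λ_i / Σ λ:
  PC1: 57/114 = 0.5
  PC2: 43/114 = 0.3772
  PC3: 14/114 = 0.1228

Step 3 — cumulative fraction after k components = (λ_1 + ... + λ_k) / Σ λ:
  k = 1: 57/114 = 0.5
  k = 2: (57 + 43)/114 = 100/114 = 0.8772
  k = 3: (57 + 43 + 14)/114 = 114/114 = 1

Summary (fraction, with percent):

explained: PC1 0.5 (50%), PC2 0.3772 (37.72%), PC3 0.1228 (12.28%);  cumulative: 0.5, 0.8772, 1


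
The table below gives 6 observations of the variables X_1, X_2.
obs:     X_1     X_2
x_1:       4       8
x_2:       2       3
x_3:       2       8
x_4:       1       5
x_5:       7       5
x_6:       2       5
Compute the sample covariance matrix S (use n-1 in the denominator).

Step 1 — column means:
  mean(X_1) = (4 + 2 + 2 + 1 + 7 + 2) / 6 = 18/6 = 3
  mean(X_2) = (8 + 3 + 8 + 5 + 5 + 5) / 6 = 34/6 = 5.6667

Step 2 — sample covariance S[i,j] = (1/(n-1)) · Σ_k (x_{k,i} - mean_i) · (x_{k,j} - mean_j), with n-1 = 5.
  S[X_1,X_1] = ((1)·(1) + (-1)·(-1) + (-1)·(-1) + (-2)·(-2) + (4)·(4) + (-1)·(-1)) / 5 = 24/5 = 4.8
  S[X_1,X_2] = ((1)·(2.3333) + (-1)·(-2.6667) + (-1)·(2.3333) + (-2)·(-0.6667) + (4)·(-0.6667) + (-1)·(-0.6667)) / 5 = 2/5 = 0.4
  S[X_2,X_2] = ((2.3333)·(2.3333) + (-2.6667)·(-2.6667) + (2.3333)·(2.3333) + (-0.6667)·(-0.6667) + (-0.6667)·(-0.6667) + (-0.6667)·(-0.6667)) / 5 = 19.3333/5 = 3.8667

S is symmetric (S[j,i] = S[i,j]). Assembling:

S = [[4.8, 0.4],
 [0.4, 3.8667]]


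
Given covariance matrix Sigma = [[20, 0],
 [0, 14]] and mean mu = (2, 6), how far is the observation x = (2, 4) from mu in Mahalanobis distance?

Step 1 — centre the observation: (x - mu) = (0, -2).

Step 2 — invert Sigma. det(Sigma) = 20·14 - (0)² = 280.
  Sigma^{-1} = (1/det) · [[d, -b], [-b, a]] = [[0.05, 0],
 [0, 0.0714]].

Step 3 — form the quadratic (x - mu)^T · Sigma^{-1} · (x - mu):
  Sigma^{-1} · (x - mu) = (0, -0.1429).
  (x - mu)^T · [Sigma^{-1} · (x - mu)] = (0)·(0) + (-2)·(-0.1429) = 0.2857.

Step 4 — take square root: d = √(0.2857) ≈ 0.5345.

d(x, mu) = √(0.2857) ≈ 0.5345


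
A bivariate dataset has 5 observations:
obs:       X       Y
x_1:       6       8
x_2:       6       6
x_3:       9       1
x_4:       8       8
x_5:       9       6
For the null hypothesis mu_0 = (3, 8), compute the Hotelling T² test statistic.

Step 1 — sample mean vector:
  mean(X) = (6 + 6 + 9 + 8 + 9) / 5 = 38/5 = 7.6
  mean(Y) = (8 + 6 + 1 + 8 + 6) / 5 = 29/5 = 5.8
  x̄ = (7.6, 5.8),  deviation x̄ - mu_0 = (7.6, 5.8) - (3, 8) = (4.6, -2.2).

Step 2 — sample covariance matrix, S[i,j] = (1/(n-1)) · Σ_k (x_{k,i} - mean_i) · (x_{k,j} - mean_j), divisor n-1 = 4:
  S[X,X] = ((-1.6)·(-1.6) + (-1.6)·(-1.6) + (1.4)·(1.4) + (0.4)·(0.4) + (1.4)·(1.4)) / 4 = 9.2/4 = 2.3
  S[X,Y] = ((-1.6)·(2.2) + (-1.6)·(0.2) + (1.4)·(-4.8) + (0.4)·(2.2) + (1.4)·(0.2)) / 4 = -9.4/4 = -2.35
  S[Y,Y] = ((2.2)·(2.2) + (0.2)·(0.2) + (-4.8)·(-4.8) + (2.2)·(2.2) + (0.2)·(0.2)) / 4 = 32.8/4 = 8.2
  S = [[2.3, -2.35],
 [-2.35, 8.2]].

Step 3 — invert S. det(S) = 2.3·8.2 - (-2.35)² = 13.3375.
  S^{-1} = (1/det) · [[d, -b], [-b, a]] = [[0.6148, 0.1762],
 [0.1762, 0.1724]].

Step 4 — quadratic form (x̄ - mu_0)^T · S^{-1} · (x̄ - mu_0):
  S^{-1} · (x̄ - mu_0) = (2.4405, 0.4311),
  (x̄ - mu_0)^T · [...] = (4.6)·(2.4405) + (-2.2)·(0.4311) = 10.2778.

Step 5 — scale by n: T² = 5 · 10.2778 = 51.3889.

T² ≈ 51.3889


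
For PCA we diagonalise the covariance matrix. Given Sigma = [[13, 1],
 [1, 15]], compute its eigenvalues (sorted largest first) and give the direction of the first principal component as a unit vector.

Step 1 — characteristic polynomial of 2×2 Sigma:
  det(Sigma - λI) = λ² - trace · λ + det = 0.
  trace = 13 + 15 = 28, det = 13·15 - (1)² = 194.
Step 2 — discriminant:
  Δ = trace² - 4·det = 784 - 776 = 8.
Step 3 — eigenvalues:
  λ = (trace ± √Δ)/2 = (28 ± 2.8284)/2,
  λ_1 = 15.4142,  λ_2 = 12.5858.

Step 4 — unit eigenvector for λ_1: solve (Sigma - λ_1 I)v = 0. First row:
  (13 - 15.4142)·v_x + (1)·v_y = 0, i.e. (-2.4142)·v_x + (1)·v_y = 0,
  so v ∝ (b, λ_1 - a) = (1, 2.4142) = u.
  ||u|| = √((1)² + (2.4142)²) = √(6.8284) ≈ 2.6131,
  v_1 = u/||u|| ≈ (0.3827, 0.9239) (||v_1|| = 1).

λ_1 = 15.4142,  λ_2 = 12.5858;  v_1 ≈ (0.3827, 0.9239)


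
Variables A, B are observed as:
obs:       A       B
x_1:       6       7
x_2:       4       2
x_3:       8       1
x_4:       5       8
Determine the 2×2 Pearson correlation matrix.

Step 1 — column means:
  mean(A) = (6 + 4 + 8 + 5) / 4 = 23/4 = 5.75
  mean(B) = (7 + 2 + 1 + 8) / 4 = 18/4 = 4.5

Step 2 — sample variances and covariances s[i,j] = (1/(n-1)) · Σ_k (x_{k,i} - mean_i) · (x_{k,j} - mean_j), with n-1 = 3:
  s[A,A] = ((0.25)·(0.25) + (-1.75)·(-1.75) + (2.25)·(2.25) + (-0.75)·(-0.75)) / 3 = 8.75/3 = 2.9167
  s[A,B] = ((0.25)·(2.5) + (-1.75)·(-2.5) + (2.25)·(-3.5) + (-0.75)·(3.5)) / 3 = -5.5/3 = -1.8333
  s[B,B] = ((2.5)·(2.5) + (-2.5)·(-2.5) + (-3.5)·(-3.5) + (3.5)·(3.5)) / 3 = 37/3 = 12.3333
  Sample standard deviations s_i = √(s[i,i]):
  s(A) = √(2.9167) = 1.7078
  s(B) = √(12.3333) = 3.5119

Step 3 — r_{ij} = s_{ij} / (s_i · s_j):
  r[A,A] = 1 (diagonal).
  r[A,B] = -1.8333 / (1.7078 · 3.5119) = -1.8333 / 5.9977 = -0.3057
  r[B,B] = 1 (diagonal).

R is symmetric with unit diagonal. Assembling:

R = [[1, -0.3057],
 [-0.3057, 1]]


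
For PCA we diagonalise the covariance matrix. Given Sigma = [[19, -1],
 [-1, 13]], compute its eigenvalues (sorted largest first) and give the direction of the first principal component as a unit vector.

Step 1 — characteristic polynomial of 2×2 Sigma:
  det(Sigma - λI) = λ² - trace · λ + det = 0.
  trace = 19 + 13 = 32, det = 19·13 - (-1)² = 246.
Step 2 — discriminant:
  Δ = trace² - 4·det = 1024 - 984 = 40.
Step 3 — eigenvalues:
  λ = (trace ± √Δ)/2 = (32 ± 6.3246)/2,
  λ_1 = 19.1623,  λ_2 = 12.8377.

Step 4 — unit eigenvector for λ_1: solve (Sigma - λ_1 I)v = 0. First row:
  (19 - 19.1623)·v_x + (-1)·v_y = 0, i.e. (-0.1623)·v_x + (-1)·v_y = 0,
  so v ∝ (b, λ_1 - a) = (-1, 0.1623); multiply by -1 so the first entry is positive: u = (1, -0.1623).
  ||u|| = √((1)² + (-0.1623)²) = √(1.0263) ≈ 1.0131,
  v_1 = u/||u|| ≈ (0.9871, -0.1602) (||v_1|| = 1).

λ_1 = 19.1623,  λ_2 = 12.8377;  v_1 ≈ (0.9871, -0.1602)
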